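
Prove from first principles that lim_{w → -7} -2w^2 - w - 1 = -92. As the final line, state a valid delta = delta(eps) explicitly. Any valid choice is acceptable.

Fix eps > 0. We want delta > 0 such that 0 < |w + 7| < delta implies |(-2w^2 - w - 1) + 92| < eps.
(-2w^2 - w - 1) + 92 = -2w^2 - w + 91 = (w + 7)(-2w + 13).
So |(-2w^2 - w - 1) + 92| = |w + 7|·|-2w + 13|.
Assume first that |w + 7| < 1, so |w| < 8. Then |-2w + 13| ≤ 2·8 + 13 = 29.
Hence |(-2w^2 - w - 1) + 92| ≤ 29|w + 7| < eps provided |w + 7| < eps/29.
Take delta = min(1, eps/29). Then 0 < |w + 7| < delta gives both |w + 7| < 1 and |w + 7| < eps/29, so |(-2w^2 - w - 1) + 92| < eps.

delta = min(1, eps/29)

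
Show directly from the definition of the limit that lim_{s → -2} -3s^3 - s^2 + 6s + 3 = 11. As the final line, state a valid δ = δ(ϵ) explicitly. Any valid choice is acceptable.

δ = min(2, ϵ/72)

Suppose ϵ > 0. We want δ > 0 such that 0 < |s + 2| < δ implies |(-3s^3 - s^2 + 6s + 3) − 11| < ϵ.
(-3s^3 - s^2 + 6s + 3) − 11 = -3s^3 - s^2 + 6s - 8 = (s + 2)(-3s^2 + 5s - 4).
So |(-3s^3 - s^2 + 6s + 3) − 11| = |s + 2|·|-3s^2 + 5s - 4|.
Require δ ≤ 2. Then |s + 2| < 2 gives |s| < 4, and by the triangle inequality |-3s^2 + 5s - 4| ≤ 3·4^2 + 5·4 + 4 = 72.
Hence |(-3s^3 - s^2 + 6s + 3) − 11| ≤ 72|s + 2| < ϵ provided |s + 2| < ϵ/72.
Take δ = min(2, ϵ/72). Then 0 < |s + 2| < δ gives both |s + 2| < 2 and |s + 2| < ϵ/72, so |(-3s^3 - s^2 + 6s + 3) − 11| < ϵ.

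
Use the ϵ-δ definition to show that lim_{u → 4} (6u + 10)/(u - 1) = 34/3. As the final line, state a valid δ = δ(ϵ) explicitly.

Suppose ϵ > 0. We want δ > 0 with 0 < |u − 4| < δ ⇒ |(6u + 10)/(u - 1) − (34/3)| < ϵ.
Combining over a common denominator, (6u + 10)/(u - 1) − (34/3) = [(6u + 10)·3 − 34·(u - 1)] / [3·(u - 1)] = -16(u − 4) / (3(u - 1)).
So |(6u + 10)/(u - 1) − (34/3)| = 16|u − 4| / (3·|u − 1|).
Restrict δ ≤ 3/2. Then |u − 4| < 3/2 gives |u − 1| = |(u − 4) + 3| ≥ 3 − 3/2 = 3/2.
Hence |(6u + 10)/(u - 1) − (34/3)| < 16|u − 4|/(3·(3/2)) = (32/9)|u − 4|, which is < ϵ once |u − 4| < (9/32)ϵ.
Take δ = min(3/2, (9/32)ϵ). Then 0 < |u − 4| < δ forces both bounds, so |(6u + 10)/(u - 1) − (34/3)| < ϵ.

δ = min(3/2, (9/32)ϵ)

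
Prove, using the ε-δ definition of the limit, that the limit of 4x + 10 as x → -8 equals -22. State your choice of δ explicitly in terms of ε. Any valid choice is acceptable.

δ = ε/4

Let ε > 0 be given. We need δ > 0 so that 0 < |x + 8| < δ implies |(4x + 10) + 22| < ε.
Since (4x + 10) + 22 = 4(x + 8), we have |(4x + 10) + 22| = 4|x + 8|.
Thus it suffices that |x + 8| < ε/4.
Choosing δ = ε/4 gives |(4x + 10) + 22| = 4|x + 8| < ε whenever |x + 8| < δ.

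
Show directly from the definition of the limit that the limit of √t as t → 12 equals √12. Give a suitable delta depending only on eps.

delta = min(12, √12·eps)

Let eps > 0 be given. We want delta > 0 such that 0 < |t − 12| < delta implies |√t − √12| < eps.
Rationalise: √t − √12 = (t − 12)/(√t + √12), so |√t − √12| = |t − 12|/(√t + √12).
Restrict delta ≤ 12 so that |t − 12| < 12 forces t > 0, and then √t + √12 > √12.
Hence |√t − √12| < |t − 12|/√12, which is < eps once |t − 12| < √12·eps.
Take delta = min(12, √12·eps). If 0 < |t − 12| < delta then t > 0 and |√t − √12| < |t − 12|/√12 < eps.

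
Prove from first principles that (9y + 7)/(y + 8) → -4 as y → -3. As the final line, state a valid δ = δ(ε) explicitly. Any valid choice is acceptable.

Suppose ε > 0. We want δ > 0 with 0 < |y + 3| < δ ⇒ |(9y + 7)/(y + 8) + 4| < ε.
Combining over a common denominator, (9y + 7)/(y + 8) + 4 = [(9y + 7)·5 − (-20)·(y + 8)] / [5·(y + 8)] = 65(y + 3) / (5(y + 8)).
So |(9y + 7)/(y + 8) + 4| = 65|y + 3| / (5·|y + 8|).
Restrict δ ≤ 5/2. Then |y + 3| < 5/2 gives |y + 8| = |(y + 3) + 5| ≥ 5 − 5/2 = 5/2.
Hence |(9y + 7)/(y + 8) + 4| < 65|y + 3|/(5·(5/2)) = (26/5)|y + 3|, which is < ε once |y + 3| < (5/26)ε.
Take δ = min(5/2, (5/26)ε). Then 0 < |y + 3| < δ forces both bounds, so |(9y + 7)/(y + 8) + 4| < ε.

δ = min(5/2, (5/26)ε)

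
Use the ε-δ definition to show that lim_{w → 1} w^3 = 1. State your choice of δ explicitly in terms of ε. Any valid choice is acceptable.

δ = min(1, ε/7)

Let ε > 0. We seek δ > 0 with 0 < |w − 1| < δ ⇒ |w^3 − 1| < ε.
Factor: w^3 − 1 = (w − 1)(w^2 + w + 1), so |w^3 − 1| = |w − 1|·|w^2 + w + 1|.
Impose δ ≤ 1 so that |w| < 2; then |w^2 + w + 1| ≤ 7.
Hence |w^3 − 1| ≤ 7|w − 1|, which is < ε once |w − 1| < ε/7.
Take δ = min(1, ε/7). If 0 < |w − 1| < δ then both bounds hold and |w^3 − 1| ≤ 7|w − 1| < 7·(ε/7) = ε.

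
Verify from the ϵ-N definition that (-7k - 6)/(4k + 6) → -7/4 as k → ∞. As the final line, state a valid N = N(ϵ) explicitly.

Suppose ϵ > 0. For k ≥ 1, |(-7k - 6)/(4k + 6) + 7/4| = |18|/(4(4k + 6)) = 18/(4(4k + 6)).
Since 4k + 6 ≥ 4k for k ≥ 1, this is ≤ 18/(4·4k) = (9/8)/k.
So |(-7k - 6)/(4k + 6) + 7/4| < ϵ whenever k > (9/8)/ϵ.
Take N = (9/8)/ϵ. If k > N then |(-7k - 6)/(4k + 6) + 7/4| ≤ (9/8)/k < ϵ.

N = (9/8)/ϵ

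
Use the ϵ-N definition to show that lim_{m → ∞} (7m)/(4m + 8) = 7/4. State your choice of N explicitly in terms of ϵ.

Let ϵ > 0 be given. For m ≥ 1, |(7m)/(4m + 8) − (7/4)| = |-56|/(4(4m + 8)) = 56/(4(4m + 8)).
Since 4m + 8 ≥ 4m for m ≥ 1, this is ≤ 56/(4·4m) = (7/2)/m.
So |(7m)/(4m + 8) − (7/4)| < ϵ whenever m > (7/2)/ϵ.
Take N = (7/2)/ϵ. If m > N then |(7m)/(4m + 8) − (7/4)| ≤ (7/2)/m < ϵ.

N = (7/2)/ϵ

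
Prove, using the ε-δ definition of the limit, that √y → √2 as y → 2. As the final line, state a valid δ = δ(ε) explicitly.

Suppose ε > 0. We want δ > 0 such that 0 < |y − 2| < δ implies |√y − √2| < ε.
Rationalise: √y − √2 = (y − 2)/(√y + √2), so |√y − √2| = |y − 2|/(√y + √2).
Restrict δ ≤ 2 so that |y − 2| < 2 forces y > 0, and then √y + √2 > √2.
Hence |√y − √2| < |y − 2|/√2, which is < ε once |y − 2| < √2·ε.
Take δ = min(2, √2·ε). If 0 < |y − 2| < δ then y > 0 and |√y − √2| < |y − 2|/√2 < ε.

δ = min(2, √2·ε)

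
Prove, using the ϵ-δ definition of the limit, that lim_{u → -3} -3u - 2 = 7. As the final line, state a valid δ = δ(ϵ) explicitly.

Let ϵ > 0 be given. We need δ > 0 so that 0 < |u + 3| < δ implies |(-3u - 2) − 7| < ϵ.
Since (-3u - 2) − 7 = -3(u + 3), we have |(-3u - 2) − 7| = 3|u + 3|.
So 3|u + 3| < ϵ exactly when |u + 3| < ϵ/3.
Take δ = ϵ/3. If 0 < |u + 3| < δ then |(-3u - 2) − 7| = 3|u + 3| < 3·(ϵ/3) = ϵ.

δ = ϵ/3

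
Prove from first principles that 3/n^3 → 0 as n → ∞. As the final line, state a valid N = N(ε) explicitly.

Suppose ε > 0. For n ≥ 1, |3/n^3 − 0| = 3/n^3.
3/n^3 < ε ⇔ n^3 > 3/ε ⇔ n > (3/ε)^{1/3}.
Take N = (3/ε)^{1/3}. Then n > N implies 3/n^3 < ε.

N = (3/ε)^{1/3}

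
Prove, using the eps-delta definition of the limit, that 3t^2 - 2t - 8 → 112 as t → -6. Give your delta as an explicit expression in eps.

Let eps > 0 be given. We want delta > 0 such that 0 < |t + 6| < delta implies |(3t^2 - 2t - 8) − 112| < eps.
(3t^2 - 2t - 8) − 112 = 3t^2 - 2t - 120 = (t + 6)(3t - 20).
So |(3t^2 - 2t - 8) − 112| = |t + 6|·|3t - 20|.
Assume first that |t + 6| < 1, so |t| < 7. Then |3t - 20| ≤ 3·7 + 20 = 41.
Hence |(3t^2 - 2t - 8) − 112| ≤ 41|t + 6| < eps provided |t + 6| < eps/41.
Choosing delta = min(1, eps/41) ensures both conditions, hence |(3t^2 - 2t - 8) − 112| < eps.

delta = min(1, eps/41)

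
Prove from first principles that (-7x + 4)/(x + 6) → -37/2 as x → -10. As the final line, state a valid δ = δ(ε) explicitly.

δ = min(2, (4/23)ε)

Fix ε > 0. We want δ > 0 with 0 < |x + 10| < δ ⇒ |(-7x + 4)/(x + 6) + 37/2| < ε.
Combining over a common denominator, (-7x + 4)/(x + 6) + 37/2 = [(-7x + 4)·(-4) − 74·(x + 6)] / [(-4)·(x + 6)] = -46(x + 10) / ((-4)(x + 6)).
So |(-7x + 4)/(x + 6) + 37/2| = 46|x + 10| / (4·|x + 6|).
Require δ ≤ 2, so |x + 6| ≥ |-4| − |x + 10| > 4 − 2 = 2.
Hence |(-7x + 4)/(x + 6) + 37/2| < 46|x + 10|/(4·2) = (23/4)|x + 10|, which is < ε once |x + 10| < (4/23)ε.
Take δ = min(2, (4/23)ε). Then 0 < |x + 10| < δ forces both bounds, so |(-7x + 4)/(x + 6) + 37/2| < ε.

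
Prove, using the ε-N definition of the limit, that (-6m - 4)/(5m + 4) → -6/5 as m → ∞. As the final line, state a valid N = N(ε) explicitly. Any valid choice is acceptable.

N = (4/25)/ε

Let ε > 0 be given. For m ≥ 1, |(-6m - 4)/(5m + 4) + 6/5| = |4|/(5(5m + 4)) = 4/(5(5m + 4)).
Since 5m + 4 ≥ 5m for m ≥ 1, this is ≤ 4/(5·5m) = (4/25)/m.
So |(-6m - 4)/(5m + 4) + 6/5| < ε whenever m > (4/25)/ε.
Take N = (4/25)/ε. If m > N then |(-6m - 4)/(5m + 4) + 6/5| ≤ (4/25)/m < ε.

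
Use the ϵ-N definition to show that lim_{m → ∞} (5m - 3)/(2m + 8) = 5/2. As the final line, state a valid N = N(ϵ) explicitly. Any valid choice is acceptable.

Let ϵ > 0 be given. For m ≥ 1, |(5m - 3)/(2m + 8) − (5/2)| = |-46|/(2(2m + 8)) = 46/(2(2m + 8)).
Since 2m + 8 ≥ 2m for m ≥ 1, this is ≤ 46/(2·2m) = (23/2)/m.
So |(5m - 3)/(2m + 8) − (5/2)| < ϵ whenever m > (23/2)/ϵ.
Take N = (23/2)/ϵ. If m > N then |(5m - 3)/(2m + 8) − (5/2)| ≤ (23/2)/m < ϵ.

N = (23/2)/ϵ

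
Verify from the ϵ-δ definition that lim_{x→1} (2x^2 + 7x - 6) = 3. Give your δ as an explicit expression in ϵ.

Suppose ϵ > 0. We want δ > 0 such that 0 < |x − 1| < δ implies |(2x^2 + 7x - 6) − 3| < ϵ.
(2x^2 + 7x - 6) − 3 = 2x^2 + 7x - 9 = (x − 1)(2x + 9).
So |(2x^2 + 7x - 6) − 3| = |x − 1|·|2x + 9|.
Assume first that |x − 1| < 1, so |x| < 2. Then |2x + 9| ≤ 2·2 + 9 = 13.
Hence |(2x^2 + 7x - 6) − 3| ≤ 13|x − 1| < ϵ provided |x − 1| < ϵ/13.
Choosing δ = min(1, ϵ/13) ensures both conditions, hence |(2x^2 + 7x - 6) − 3| < ϵ.

δ = min(1, ϵ/13)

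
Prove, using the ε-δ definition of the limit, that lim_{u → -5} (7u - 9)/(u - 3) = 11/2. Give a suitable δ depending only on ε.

δ = min(4, (8/3)ε)

Let ε > 0. We want δ > 0 with 0 < |u + 5| < δ ⇒ |(7u - 9)/(u - 3) − (11/2)| < ε.
Combining over a common denominator, (7u - 9)/(u - 3) − (11/2) = [(7u - 9)·(-8) − (-44)·(u - 3)] / [(-8)·(u - 3)] = -12(u + 5) / ((-8)(u - 3)).
So |(7u - 9)/(u - 3) − (11/2)| = 12|u + 5| / (8·|u − 3|).
Require δ ≤ 4, so |u − 3| ≥ |-8| − |u + 5| > 8 − 4 = 4.
Hence |(7u - 9)/(u - 3) − (11/2)| < 12|u + 5|/(8·4) = (3/8)|u + 5|, which is < ε once |u + 5| < (8/3)ε.
Take δ = min(4, (8/3)ε). Then 0 < |u + 5| < δ forces both bounds, so |(7u - 9)/(u - 3) − (11/2)| < ε.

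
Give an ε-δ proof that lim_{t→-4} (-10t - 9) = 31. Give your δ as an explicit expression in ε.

Suppose ε > 0. We need δ > 0 so that 0 < |t + 4| < δ implies |(-10t - 9) − 31| < ε.
|(-10t - 9) − 31| = |-10t - 40| = 10|t + 4|.
Thus it suffices that |t + 4| < ε/10.
Choosing δ = ε/10 gives |(-10t - 9) − 31| = 10|t + 4| < ε whenever |t + 4| < δ.

δ = ε/10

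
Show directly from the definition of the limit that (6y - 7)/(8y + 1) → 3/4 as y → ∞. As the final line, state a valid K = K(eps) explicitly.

Suppose eps > 0. We seek K > 0 such that y > K implies |(6y - 7)/(8y + 1) − (3/4)| < eps.
(6y - 7)/(8y + 1) − (3/4) = (8(6y - 7) − 6(8y + 1)) / (8(8y + 1)) = -62/(8(8y + 1)).
For y > 0 we have 8y + 1 > 8y, so |(6y - 7)/(8y + 1) − (3/4)| = 62/(8(8y + 1)) < 62/(8·8y) = (31/32)/y.
Thus |(6y - 7)/(8y + 1) − (3/4)| < eps whenever y > (31/32)/eps.
Take K = (31/32)/eps. If y > K then |(6y - 7)/(8y + 1) − (3/4)| < (31/32)/y < eps.

K = (31/32)/eps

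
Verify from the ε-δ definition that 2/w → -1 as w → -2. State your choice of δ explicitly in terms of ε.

Let ε > 0. We seek δ > 0 such that 0 < |w + 2| < δ implies |2/w + 1| < ε.
|2/w + 1| = 2·|-2 − w|/(2·|w|) = 2|w + 2|/(2|w|).
Restrict δ ≤ 1. Then |w + 2| < 1 gives |w| > 1, so 2|w| > 2.
Then |2/w + 1| < 2|w + 2|/2, which is < ε when |w + 2| < ε.
Take δ = min(1, ε). Then 0 < |w + 2| < δ gives both |w + 2| < 1 and |w + 2| < ε, so |2/w + 1| < ε.

δ = min(1, ε)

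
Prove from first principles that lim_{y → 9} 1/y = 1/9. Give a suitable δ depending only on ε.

δ = min(9/2, (81/2)ε)

Let ε > 0 be given. We seek δ > 0 such that 0 < |y − 9| < δ implies |1/y − (1/9)| < ε.
|1/y − (1/9)| = |9 − y|/(9·|y|) = |y − 9|/(9|y|).
Restrict δ ≤ 9/2. Then |y − 9| < 9/2 gives |y| > 9/2, so 9|y| > 81/2.
Then |1/y − (1/9)| < |y − 9|/(81/2), which is < ε when |y − 9| < (81/2)ε.
Take δ = min(9/2, (81/2)ε). Then 0 < |y − 9| < δ gives both |y − 9| < 9/2 and |y − 9| < (81/2)ε, so |1/y − (1/9)| < ε.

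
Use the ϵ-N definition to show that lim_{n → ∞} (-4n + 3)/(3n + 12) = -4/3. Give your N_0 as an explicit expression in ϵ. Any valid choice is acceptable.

N_0 = (19/3)/ϵ

Fix ϵ > 0. For n ≥ 1, |(-4n + 3)/(3n + 12) + 4/3| = |57|/(3(3n + 12)) = 57/(3(3n + 12)).
Since 3n + 12 ≥ 3n for n ≥ 1, this is ≤ 57/(3·3n) = (19/3)/n.
So |(-4n + 3)/(3n + 12) + 4/3| < ϵ whenever n > (19/3)/ϵ.
Take N_0 = (19/3)/ϵ. If n > N_0 then |(-4n + 3)/(3n + 12) + 4/3| ≤ (19/3)/n < ϵ.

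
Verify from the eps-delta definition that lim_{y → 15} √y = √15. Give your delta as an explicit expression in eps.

delta = min(15, √15·eps)

Let eps > 0. We want delta > 0 such that 0 < |y − 15| < delta implies |√y − √15| < eps.
Rationalise: √y − √15 = (y − 15)/(√y + √15), so |√y − √15| = |y − 15|/(√y + √15).
Restrict delta ≤ 15 so that |y − 15| < 15 forces y > 0, and then √y + √15 > √15.
Hence |√y − √15| < |y − 15|/√15, which is < eps once |y − 15| < √15·eps.
Take delta = min(15, √15·eps). If 0 < |y − 15| < delta then y > 0 and |√y − √15| < |y − 15|/√15 < eps.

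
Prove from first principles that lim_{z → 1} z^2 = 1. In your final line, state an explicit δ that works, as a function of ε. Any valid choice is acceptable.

δ = min(1, ε/3)

Let ε > 0. We seek δ > 0 with 0 < |z − 1| < δ ⇒ |z^2 − 1| < ε.
Factor: z^2 − 1 = (z − 1)(z + 1), so |z^2 − 1| = |z − 1|·|z + 1|.
Restrict δ ≤ 1. Then |z − 1| < 1 gives |z| < 2, so by the triangle inequality |z + 1| ≤ 2 + 1 = 3.
Hence |z^2 − 1| ≤ 3|z − 1|, which is < ε once |z − 1| < ε/3.
Take δ = min(1, ε/3). If 0 < |z − 1| < δ then both bounds hold and |z^2 − 1| ≤ 3|z − 1| < 3·(ε/3) = ε.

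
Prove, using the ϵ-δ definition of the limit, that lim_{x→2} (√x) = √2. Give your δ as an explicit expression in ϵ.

δ = min(2, √2·ϵ)

Fix ϵ > 0. We want δ > 0 such that 0 < |x − 2| < δ implies |√x − √2| < ϵ.
Rationalise: √x − √2 = (x − 2)/(√x + √2), so |√x − √2| = |x − 2|/(√x + √2).
Restrict δ ≤ 2 so that |x − 2| < 2 forces x > 0, and then √x + √2 > √2.
Hence |√x − √2| < |x − 2|/√2, which is < ϵ once |x − 2| < √2·ϵ.
Take δ = min(2, √2·ϵ). If 0 < |x − 2| < δ then x > 0 and |√x − √2| < |x − 2|/√2 < ϵ.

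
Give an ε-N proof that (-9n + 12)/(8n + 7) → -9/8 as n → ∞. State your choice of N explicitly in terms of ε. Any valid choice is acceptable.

Let ε > 0. For n ≥ 1, |(-9n + 12)/(8n + 7) + 9/8| = |159|/(8(8n + 7)) = 159/(8(8n + 7)).
Since 8n + 7 ≥ 8n for n ≥ 1, this is ≤ 159/(8·8n) = (159/64)/n.
So |(-9n + 12)/(8n + 7) + 9/8| < ε whenever n > (159/64)/ε.
Take N = (159/64)/ε. If n > N then |(-9n + 12)/(8n + 7) + 9/8| ≤ (159/64)/n < ε.

N = (159/64)/ε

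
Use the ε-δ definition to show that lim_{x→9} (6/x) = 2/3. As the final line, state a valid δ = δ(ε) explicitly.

Let ε > 0 be given. We seek δ > 0 such that 0 < |x − 9| < δ implies |6/x − (2/3)| < ε.
|6/x − (2/3)| = 6·|9 − x|/(9·|x|) = 6|x − 9|/(9|x|).
Require δ ≤ 9/2 so that |x| > 9 − 9/2 = 9/2, hence 9|x| > 81/2.
Then |6/x − (2/3)| < 6|x − 9|/(81/2), which is < ε when |x − 9| < (27/4)ε.
Take δ = min(9/2, (27/4)ε). Then 0 < |x − 9| < δ gives both |x − 9| < 9/2 and |x − 9| < (27/4)ε, so |6/x − (2/3)| < ε.

δ = min(9/2, (27/4)ε)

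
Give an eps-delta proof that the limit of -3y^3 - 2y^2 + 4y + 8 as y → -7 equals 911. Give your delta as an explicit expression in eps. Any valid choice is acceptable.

delta = min(1, eps/473)

Fix eps > 0. We want delta > 0 such that 0 < |y + 7| < delta implies |(-3y^3 - 2y^2 + 4y + 8) − 911| < eps.
(-3y^3 - 2y^2 + 4y + 8) − 911 = -3y^3 - 2y^2 + 4y - 903 = (y + 7)(-3y^2 + 19y - 129).
So |(-3y^3 - 2y^2 + 4y + 8) − 911| = |y + 7|·|-3y^2 + 19y - 129|.
Assume first that |y + 7| < 1, so |y| < 8. Then |-3y^2 + 19y - 129| ≤ 3·8^2 + 19·8 + 129 = 473.
Hence |(-3y^3 - 2y^2 + 4y + 8) − 911| ≤ 473|y + 7| < eps provided |y + 7| < eps/473.
Take delta = min(1, eps/473). Then 0 < |y + 7| < delta gives both |y + 7| < 1 and |y + 7| < eps/473, so |(-3y^3 - 2y^2 + 4y + 8) − 911| < eps.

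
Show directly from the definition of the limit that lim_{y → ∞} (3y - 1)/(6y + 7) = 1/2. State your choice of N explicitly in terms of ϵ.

Let ϵ > 0. We seek N > 0 such that y > N implies |(3y - 1)/(6y + 7) − (1/2)| < ϵ.
(3y - 1)/(6y + 7) − (1/2) = (6(3y - 1) − 3(6y + 7)) / (6(6y + 7)) = -27/(6(6y + 7)).
For y > 0 we have 6y + 7 > 6y, so |(3y - 1)/(6y + 7) − (1/2)| = 27/(6(6y + 7)) < 27/(6·6y) = (3/4)/y.
Thus |(3y - 1)/(6y + 7) − (1/2)| < ϵ whenever y > (3/4)/ϵ.
Take N = (3/4)/ϵ. If y > N then |(3y - 1)/(6y + 7) − (1/2)| < (3/4)/y < ϵ.

N = (3/4)/ϵ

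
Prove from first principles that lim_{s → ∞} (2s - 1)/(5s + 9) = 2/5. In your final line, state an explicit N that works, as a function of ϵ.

N = (23/25)/ϵ

Let ϵ > 0. We seek N > 0 such that s > N implies |(2s - 1)/(5s + 9) − (2/5)| < ϵ.
(2s - 1)/(5s + 9) − (2/5) = (5(2s - 1) − 2(5s + 9)) / (5(5s + 9)) = -23/(5(5s + 9)).
For s > 0 we have 5s + 9 > 5s, so |(2s - 1)/(5s + 9) − (2/5)| = 23/(5(5s + 9)) < 23/(5·5s) = (23/25)/s.
Thus |(2s - 1)/(5s + 9) − (2/5)| < ϵ whenever s > (23/25)/ϵ.
Take N = (23/25)/ϵ. If s > N then |(2s - 1)/(5s + 9) − (2/5)| < (23/25)/s < ϵ.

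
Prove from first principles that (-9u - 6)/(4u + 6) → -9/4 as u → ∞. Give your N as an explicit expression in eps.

N = (15/8)/eps

Fix eps > 0. We seek N > 0 such that u > N implies |(-9u - 6)/(4u + 6) + 9/4| < eps.
(-9u - 6)/(4u + 6) + 9/4 = (4(-9u - 6) − (-9)(4u + 6)) / (4(4u + 6)) = 30/(4(4u + 6)).
For u > 0 we have 4u + 6 > 4u, so |(-9u - 6)/(4u + 6) + 9/4| = 30/(4(4u + 6)) < 30/(4·4u) = (15/8)/u.
Thus |(-9u - 6)/(4u + 6) + 9/4| < eps whenever u > (15/8)/eps.
Take N = (15/8)/eps. If u > N then |(-9u - 6)/(4u + 6) + 9/4| < (15/8)/u < eps.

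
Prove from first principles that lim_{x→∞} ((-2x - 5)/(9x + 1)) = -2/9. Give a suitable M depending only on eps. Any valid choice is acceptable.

M = (43/81)/eps

Fix eps > 0. We seek M > 0 such that x > M implies |(-2x - 5)/(9x + 1) + 2/9| < eps.
(-2x - 5)/(9x + 1) + 2/9 = (9(-2x - 5) − (-2)(9x + 1)) / (9(9x + 1)) = -43/(9(9x + 1)).
For x > 0 we have 9x + 1 > 9x, so |(-2x - 5)/(9x + 1) + 2/9| = 43/(9(9x + 1)) < 43/(9·9x) = (43/81)/x.
Thus |(-2x - 5)/(9x + 1) + 2/9| < eps whenever x > (43/81)/eps.
Take M = (43/81)/eps. If x > M then |(-2x - 5)/(9x + 1) + 2/9| < (43/81)/x < eps.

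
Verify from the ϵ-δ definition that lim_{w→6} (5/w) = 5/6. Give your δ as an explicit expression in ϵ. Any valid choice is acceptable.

δ = min(3, (18/5)ϵ)

Let ϵ > 0. We seek δ > 0 such that 0 < |w − 6| < δ implies |5/w − (5/6)| < ϵ.
|5/w − (5/6)| = 5·|6 − w|/(6·|w|) = 5|w − 6|/(6|w|).
Require δ ≤ 3 so that |w| > 6 − 3 = 3, hence 6|w| > 18.
Then |5/w − (5/6)| < 5|w − 6|/18, which is < ϵ when |w − 6| < (18/5)ϵ.
Take δ = min(3, (18/5)ϵ). Then 0 < |w − 6| < δ gives both |w − 6| < 3 and |w − 6| < (18/5)ϵ, so |5/w − (5/6)| < ϵ.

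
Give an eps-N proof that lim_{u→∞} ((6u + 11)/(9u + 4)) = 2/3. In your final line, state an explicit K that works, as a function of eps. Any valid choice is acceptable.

K = (25/27)/eps

Suppose eps > 0. We seek K > 0 such that u > K implies |(6u + 11)/(9u + 4) − (2/3)| < eps.
(6u + 11)/(9u + 4) − (2/3) = (9(6u + 11) − 6(9u + 4)) / (9(9u + 4)) = 75/(9(9u + 4)).
For u > 0 we have 9u + 4 > 9u, so |(6u + 11)/(9u + 4) − (2/3)| = 75/(9(9u + 4)) < 75/(9·9u) = (25/27)/u.
Thus |(6u + 11)/(9u + 4) − (2/3)| < eps whenever u > (25/27)/eps.
Take K = (25/27)/eps. If u > K then |(6u + 11)/(9u + 4) − (2/3)| < (25/27)/u < eps.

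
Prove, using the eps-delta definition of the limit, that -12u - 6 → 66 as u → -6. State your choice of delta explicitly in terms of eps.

Suppose eps > 0. We need delta > 0 so that 0 < |u + 6| < delta implies |(-12u - 6) − 66| < eps.
Since (-12u - 6) − 66 = -12(u + 6), we have |(-12u - 6) − 66| = 12|u + 6|.
Thus it suffices that |u + 6| < eps/12.
Choosing delta = eps/12 gives |(-12u - 6) − 66| = 12|u + 6| < eps whenever |u + 6| < delta.

delta = eps/12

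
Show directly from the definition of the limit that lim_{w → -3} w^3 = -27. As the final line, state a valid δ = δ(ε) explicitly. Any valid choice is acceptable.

Fix ε > 0. We seek δ > 0 with 0 < |w + 3| < δ ⇒ |w^3 + 27| < ε.
Factor: w^3 + 27 = (w + 3)(w^2 - 3w + 9), so |w^3 + 27| = |w + 3|·|w^2 - 3w + 9|.
Restrict δ ≤ 1. Then |w + 3| < 1 gives |w| < 4, so by the triangle inequality |w^2 - 3w + 9| ≤ 4^2 + 3·4 + 9 = 37.
Hence |w^3 + 27| ≤ 37|w + 3|, which is < ε once |w + 3| < ε/37.
Take δ = min(1, ε/37). If 0 < |w + 3| < δ then both bounds hold and |w^3 + 27| ≤ 37|w + 3| < 37·(ε/37) = ε.

δ = min(1, ε/37)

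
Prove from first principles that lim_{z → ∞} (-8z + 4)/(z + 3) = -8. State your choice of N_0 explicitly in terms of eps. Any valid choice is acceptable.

Let eps > 0 be given. We seek N_0 > 0 such that z > N_0 implies |(-8z + 4)/(z + 3) + 8| < eps.
(-8z + 4)/(z + 3) + 8 = ((-8z + 4) − (-8)(z + 3)) / ((z + 3)) = 28/((z + 3)).
For z > 0 we have z + 3 > z, so |(-8z + 4)/(z + 3) + 8| = 28/((z + 3)) < 28/(z) = 28/z.
Thus |(-8z + 4)/(z + 3) + 8| < eps whenever z > 28/eps.
Take N_0 = 28/eps. If z > N_0 then |(-8z + 4)/(z + 3) + 8| < 28/z < eps.

N_0 = 28/eps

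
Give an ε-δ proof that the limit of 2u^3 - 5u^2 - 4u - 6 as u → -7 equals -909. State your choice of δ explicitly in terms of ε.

Let ε > 0 be given. We want δ > 0 such that 0 < |u + 7| < δ implies |(2u^3 - 5u^2 - 4u - 6) + 909| < ε.
(2u^3 - 5u^2 - 4u - 6) + 909 = 2u^3 - 5u^2 - 4u + 903 = (u + 7)(2u^2 - 19u + 129).
So |(2u^3 - 5u^2 - 4u - 6) + 909| = |u + 7|·|2u^2 - 19u + 129|.
Require δ ≤ 2. Then |u + 7| < 2 gives |u| < 9, and by the triangle inequality |2u^2 - 19u + 129| ≤ 2·9^2 + 19·9 + 129 = 462.
Hence |(2u^3 - 5u^2 - 4u - 6) + 909| ≤ 462|u + 7| < ε provided |u + 7| < ε/462.
Take δ = min(2, ε/462). Then 0 < |u + 7| < δ gives both |u + 7| < 2 and |u + 7| < ε/462, so |(2u^3 - 5u^2 - 4u - 6) + 909| < ε.

δ = min(2, ε/462)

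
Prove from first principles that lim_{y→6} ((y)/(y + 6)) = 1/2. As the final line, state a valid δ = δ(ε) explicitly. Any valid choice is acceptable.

δ = min(6, 12ε)

Let ε > 0. We want δ > 0 with 0 < |y − 6| < δ ⇒ |(y)/(y + 6) − (1/2)| < ε.
Combining over a common denominator, (y)/(y + 6) − (1/2) = [(y)·12 − 6·(y + 6)] / [12·(y + 6)] = 6(y − 6) / (12(y + 6)).
So |(y)/(y + 6) − (1/2)| = 6|y − 6| / (12·|y + 6|).
Restrict δ ≤ 6. Then |y − 6| < 6 gives |y + 6| = |(y − 6) + 12| ≥ 12 − 6 = 6.
Hence |(y)/(y + 6) − (1/2)| < 6|y − 6|/(12·6) = (1/12)|y − 6|, which is < ε once |y − 6| < 12ε.
Take δ = min(6, 12ε). Then 0 < |y − 6| < δ forces both bounds, so |(y)/(y + 6) − (1/2)| < ε.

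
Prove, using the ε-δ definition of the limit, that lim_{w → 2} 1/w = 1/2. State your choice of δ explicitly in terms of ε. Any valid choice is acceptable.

δ = min(1, 2ε)

Let ε > 0. We seek δ > 0 such that 0 < |w − 2| < δ implies |1/w − (1/2)| < ε.
|1/w − (1/2)| = |2 − w|/(2·|w|) = |w − 2|/(2|w|).
Restrict δ ≤ 1. Then |w − 2| < 1 gives |w| > 1, so 2|w| > 2.
Then |1/w − (1/2)| < |w − 2|/2, which is < ε when |w − 2| < 2ε.
Take δ = min(1, 2ε). Then 0 < |w − 2| < δ gives both |w − 2| < 1 and |w − 2| < 2ε, so |1/w − (1/2)| < ε.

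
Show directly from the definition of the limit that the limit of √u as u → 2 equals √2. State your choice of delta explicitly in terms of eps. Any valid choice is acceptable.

Let eps > 0. We want delta > 0 such that 0 < |u − 2| < delta implies |√u − √2| < eps.
Multiplying by the conjugate, |√u − √2| = |u − 2|/(√u + √2).
Restrict delta ≤ 2 so that |u − 2| < 2 forces u > 0, and then √u + √2 > √2.
Hence |√u − √2| < |u − 2|/√2, which is < eps once |u − 2| < √2·eps.
Take delta = min(2, √2·eps). If 0 < |u − 2| < delta then u > 0 and |√u − √2| < |u − 2|/√2 < eps.

delta = min(2, √2·eps)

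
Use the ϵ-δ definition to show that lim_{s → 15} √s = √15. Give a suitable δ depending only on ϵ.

δ = min(15, √15·ϵ)

Suppose ϵ > 0. We want δ > 0 such that 0 < |s − 15| < δ implies |√s − √15| < ϵ.
Rationalise: √s − √15 = (s − 15)/(√s + √15), so |√s − √15| = |s − 15|/(√s + √15).
Restrict δ ≤ 15 so that |s − 15| < 15 forces s > 0, and then √s + √15 > √15.
Hence |√s − √15| < |s − 15|/√15, which is < ϵ once |s − 15| < √15·ϵ.
Take δ = min(15, √15·ϵ). If 0 < |s − 15| < δ then s > 0 and |√s − √15| < |s − 15|/√15 < ϵ.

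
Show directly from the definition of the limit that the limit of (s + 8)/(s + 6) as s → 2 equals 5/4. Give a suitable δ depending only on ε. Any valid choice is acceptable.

Fix ε > 0. We want δ > 0 with 0 < |s − 2| < δ ⇒ |(s + 8)/(s + 6) − (5/4)| < ε.
Combining over a common denominator, (s + 8)/(s + 6) − (5/4) = [(s + 8)·8 − 10·(s + 6)] / [8·(s + 6)] = -2(s − 2) / (8(s + 6)).
So |(s + 8)/(s + 6) − (5/4)| = 2|s − 2| / (8·|s + 6|).
Restrict δ ≤ 4. Then |s − 2| < 4 gives |s + 6| = |(s − 2) + 8| ≥ 8 − 4 = 4.
Hence |(s + 8)/(s + 6) − (5/4)| < 2|s − 2|/(8·4) = (1/16)|s − 2|, which is < ε once |s − 2| < 16ε.
Take δ = min(4, 16ε). Then 0 < |s − 2| < δ forces both bounds, so |(s + 8)/(s + 6) − (5/4)| < ε.

δ = min(4, 16ε)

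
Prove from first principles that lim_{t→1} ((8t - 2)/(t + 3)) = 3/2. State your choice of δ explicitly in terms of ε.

δ = min(2, (4/13)ε)

Suppose ε > 0. We want δ > 0 with 0 < |t − 1| < δ ⇒ |(8t - 2)/(t + 3) − (3/2)| < ε.
Combining over a common denominator, (8t - 2)/(t + 3) − (3/2) = [(8t - 2)·4 − 6·(t + 3)] / [4·(t + 3)] = 26(t − 1) / (4(t + 3)).
So |(8t - 2)/(t + 3) − (3/2)| = 26|t − 1| / (4·|t + 3|).
Restrict δ ≤ 2. Then |t − 1| < 2 gives |t + 3| = |(t − 1) + 4| ≥ 4 − 2 = 2.
Hence |(8t - 2)/(t + 3) − (3/2)| < 26|t − 1|/(4·2) = (13/4)|t − 1|, which is < ε once |t − 1| < (4/13)ε.
Take δ = min(2, (4/13)ε). Then 0 < |t − 1| < δ forces both bounds, so |(8t - 2)/(t + 3) − (3/2)| < ε.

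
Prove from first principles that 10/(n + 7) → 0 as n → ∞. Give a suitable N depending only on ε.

N = 10/ε

Let ε > 0 be given. For n ≥ 1, |10/(n + 7) − 0| = 10/(n + 7) ≤ 10/n.
We need 10/n < ε, i.e. n > 10/ε.
Take N = 10/ε. If n > N then |10/(n + 7)| ≤ 10/n < ε.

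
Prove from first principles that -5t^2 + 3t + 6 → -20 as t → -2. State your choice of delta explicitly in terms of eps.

delta = min(1, eps/28)

Let eps > 0. We want delta > 0 such that 0 < |t + 2| < delta implies |(-5t^2 + 3t + 6) + 20| < eps.
(-5t^2 + 3t + 6) + 20 = -5t^2 + 3t + 26 = (t + 2)(-5t + 13).
So |(-5t^2 + 3t + 6) + 20| = |t + 2|·|-5t + 13|.
Require delta ≤ 1. Then |t + 2| < 1 gives |t| < 3, and by the triangle inequality |-5t + 13| ≤ 5·3 + 13 = 28.
Hence |(-5t^2 + 3t + 6) + 20| ≤ 28|t + 2| < eps provided |t + 2| < eps/28.
Choosing delta = min(1, eps/28) ensures both conditions, hence |(-5t^2 + 3t + 6) + 20| < eps.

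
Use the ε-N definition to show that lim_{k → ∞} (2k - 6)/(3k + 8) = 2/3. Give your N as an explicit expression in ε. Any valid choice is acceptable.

Let ε > 0 be given. For k ≥ 1, |(2k - 6)/(3k + 8) − (2/3)| = |-34|/(3(3k + 8)) = 34/(3(3k + 8)).
Since 3k + 8 ≥ 3k for k ≥ 1, this is ≤ 34/(3·3k) = (34/9)/k.
So |(2k - 6)/(3k + 8) − (2/3)| < ε whenever k > (34/9)/ε.
Take N = (34/9)/ε. If k > N then |(2k - 6)/(3k + 8) − (2/3)| ≤ (34/9)/k < ε.

N = (34/9)/ε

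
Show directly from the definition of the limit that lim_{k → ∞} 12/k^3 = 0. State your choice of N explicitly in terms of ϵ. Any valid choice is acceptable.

Suppose ϵ > 0. For k ≥ 1, |12/k^3 − 0| = 12/k^3.
12/k^3 < ϵ ⇔ k^3 > 12/ϵ ⇔ k > (12/ϵ)^{1/3}.
Take N = (12/ϵ)^{1/3}. Then k > N implies 12/k^3 < ϵ.

N = (12/ϵ)^{1/3}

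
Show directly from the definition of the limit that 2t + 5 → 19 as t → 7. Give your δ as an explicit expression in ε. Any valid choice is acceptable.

δ = ε/2

Fix ε > 0. We need δ > 0 so that 0 < |t − 7| < δ implies |(2t + 5) − 19| < ε.
|(2t + 5) − 19| = |2t - 14| = 2|t − 7|.
So 2|t − 7| < ε exactly when |t − 7| < ε/2.
Take δ = ε/2. If 0 < |t − 7| < δ then |(2t + 5) − 19| = 2|t − 7| < 2·(ε/2) = ε.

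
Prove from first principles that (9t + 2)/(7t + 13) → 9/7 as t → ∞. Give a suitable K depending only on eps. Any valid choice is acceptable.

Fix eps > 0. We seek K > 0 such that t > K implies |(9t + 2)/(7t + 13) − (9/7)| < eps.
(9t + 2)/(7t + 13) − (9/7) = (7(9t + 2) − 9(7t + 13)) / (7(7t + 13)) = -103/(7(7t + 13)).
For t > 0 we have 7t + 13 > 7t, so |(9t + 2)/(7t + 13) − (9/7)| = 103/(7(7t + 13)) < 103/(7·7t) = (103/49)/t.
Thus |(9t + 2)/(7t + 13) − (9/7)| < eps whenever t > (103/49)/eps.
Take K = (103/49)/eps. If t > K then |(9t + 2)/(7t + 13) − (9/7)| < (103/49)/t < eps.

K = (103/49)/eps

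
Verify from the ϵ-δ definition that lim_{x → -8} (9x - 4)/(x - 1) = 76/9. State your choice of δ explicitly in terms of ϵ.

Let ϵ > 0. We want δ > 0 with 0 < |x + 8| < δ ⇒ |(9x - 4)/(x - 1) − (76/9)| < ϵ.
Combining over a common denominator, (9x - 4)/(x - 1) − (76/9) = [(9x - 4)·(-9) − (-76)·(x - 1)] / [(-9)·(x - 1)] = -5(x + 8) / ((-9)(x - 1)).
So |(9x - 4)/(x - 1) − (76/9)| = 5|x + 8| / (9·|x − 1|).
Require δ ≤ 9/2, so |x − 1| ≥ |-9| − |x + 8| > 9 − 9/2 = 9/2.
Hence |(9x - 4)/(x - 1) − (76/9)| < 5|x + 8|/(9·(9/2)) = (10/81)|x + 8|, which is < ϵ once |x + 8| < (81/10)ϵ.
Take δ = min(9/2, (81/10)ϵ). Then 0 < |x + 8| < δ forces both bounds, so |(9x - 4)/(x - 1) − (76/9)| < ϵ.

δ = min(9/2, (81/10)ϵ)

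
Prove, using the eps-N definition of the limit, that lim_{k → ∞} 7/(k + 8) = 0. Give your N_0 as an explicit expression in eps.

Let eps > 0 be given. For k ≥ 1, |7/(k + 8) − 0| = 7/(k + 8) ≤ 7/k.
We need 7/k < eps, i.e. k > 7/eps.
Take N_0 = 7/eps. If k > N_0 then |7/(k + 8)| ≤ 7/k < eps.

N_0 = 7/eps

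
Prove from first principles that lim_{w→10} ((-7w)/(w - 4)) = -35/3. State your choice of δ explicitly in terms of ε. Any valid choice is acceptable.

Suppose ε > 0. We want δ > 0 with 0 < |w − 10| < δ ⇒ |(-7w)/(w - 4) + 35/3| < ε.
Combining over a common denominator, (-7w)/(w - 4) + 35/3 = [(-7w)·6 − (-70)·(w - 4)] / [6·(w - 4)] = 28(w − 10) / (6(w - 4)).
So |(-7w)/(w - 4) + 35/3| = 28|w − 10| / (6·|w − 4|).
Restrict δ ≤ 3. Then |w − 10| < 3 gives |w − 4| = |(w − 10) + 6| ≥ 6 − 3 = 3.
Hence |(-7w)/(w - 4) + 35/3| < 28|w − 10|/(6·3) = (14/9)|w − 10|, which is < ε once |w − 10| < (9/14)ε.
Take δ = min(3, (9/14)ε). Then 0 < |w − 10| < δ forces both bounds, so |(-7w)/(w - 4) + 35/3| < ε.

δ = min(3, (9/14)ε)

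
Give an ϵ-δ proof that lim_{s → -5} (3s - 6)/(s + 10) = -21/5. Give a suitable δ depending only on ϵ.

Let ϵ > 0. We want δ > 0 with 0 < |s + 5| < δ ⇒ |(3s - 6)/(s + 10) + 21/5| < ϵ.
Combining over a common denominator, (3s - 6)/(s + 10) + 21/5 = [(3s - 6)·5 − (-21)·(s + 10)] / [5·(s + 10)] = 36(s + 5) / (5(s + 10)).
So |(3s - 6)/(s + 10) + 21/5| = 36|s + 5| / (5·|s + 10|).
Require δ ≤ 5/2, so |s + 10| ≥ |5| − |s + 5| > 5 − 5/2 = 5/2.
Hence |(3s - 6)/(s + 10) + 21/5| < 36|s + 5|/(5·(5/2)) = (72/25)|s + 5|, which is < ϵ once |s + 5| < (25/72)ϵ.
Take δ = min(5/2, (25/72)ϵ). Then 0 < |s + 5| < δ forces both bounds, so |(3s - 6)/(s + 10) + 21/5| < ϵ.

δ = min(5/2, (25/72)ϵ)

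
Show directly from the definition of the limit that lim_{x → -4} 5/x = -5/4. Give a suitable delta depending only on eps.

delta = min(2, (8/5)eps)

Fix eps > 0. We seek delta > 0 such that 0 < |x + 4| < delta implies |5/x + 5/4| < eps.
|5/x + 5/4| = 5·|-4 − x|/(4·|x|) = 5|x + 4|/(4|x|).
Restrict delta ≤ 2. Then |x + 4| < 2 gives |x| > 2, so 4|x| > 8.
Then |5/x + 5/4| < 5|x + 4|/8, which is < eps when |x + 4| < (8/5)eps.
Take delta = min(2, (8/5)eps). Then 0 < |x + 4| < delta gives both |x + 4| < 2 and |x + 4| < (8/5)eps, so |5/x + 5/4| < eps.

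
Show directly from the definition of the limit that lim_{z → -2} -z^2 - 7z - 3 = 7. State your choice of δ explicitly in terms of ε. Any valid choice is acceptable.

δ = min(1, ε/8)

Let ε > 0. We want δ > 0 such that 0 < |z + 2| < δ implies |(-z^2 - 7z - 3) − 7| < ε.
(-z^2 - 7z - 3) − 7 = -z^2 - 7z - 10 = (z + 2)(-z - 5).
So |(-z^2 - 7z - 3) − 7| = |z + 2|·|-z - 5|.
Require δ ≤ 1. Then |z + 2| < 1 gives |z| < 3, and by the triangle inequality |-z - 5| ≤ 3 + 5 = 8.
Hence |(-z^2 - 7z - 3) − 7| ≤ 8|z + 2| < ε provided |z + 2| < ε/8.
Choosing δ = min(1, ε/8) ensures both conditions, hence |(-z^2 - 7z - 3) − 7| < ε.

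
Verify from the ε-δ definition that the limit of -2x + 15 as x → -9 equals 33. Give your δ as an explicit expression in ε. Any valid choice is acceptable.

δ = ε/2

Fix ε > 0. We need δ > 0 so that 0 < |x + 9| < δ implies |(-2x + 15) − 33| < ε.
|(-2x + 15) − 33| = |-2x - 18| = 2|x + 9|.
Thus it suffices that |x + 9| < ε/2.
Take δ = ε/2. If 0 < |x + 9| < δ then |(-2x + 15) − 33| = 2|x + 9| < 2·(ε/2) = ε.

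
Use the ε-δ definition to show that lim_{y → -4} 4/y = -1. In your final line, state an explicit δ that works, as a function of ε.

δ = min(2, 2ε)

Suppose ε > 0. We seek δ > 0 such that 0 < |y + 4| < δ implies |4/y + 1| < ε.
|4/y + 1| = 4·|-4 − y|/(4·|y|) = 4|y + 4|/(4|y|).
Restrict δ ≤ 2. Then |y + 4| < 2 gives |y| > 2, so 4|y| > 8.
Then |4/y + 1| < 4|y + 4|/8, which is < ε when |y + 4| < 2ε.
Take δ = min(2, 2ε). Then 0 < |y + 4| < δ gives both |y + 4| < 2 and |y + 4| < 2ε, so |4/y + 1| < ε.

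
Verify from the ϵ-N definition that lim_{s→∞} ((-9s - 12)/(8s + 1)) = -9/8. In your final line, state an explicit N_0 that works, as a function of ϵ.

N_0 = (87/64)/ϵ

Suppose ϵ > 0. We seek N_0 > 0 such that s > N_0 implies |(-9s - 12)/(8s + 1) + 9/8| < ϵ.
(-9s - 12)/(8s + 1) + 9/8 = (8(-9s - 12) − (-9)(8s + 1)) / (8(8s + 1)) = -87/(8(8s + 1)).
For s > 0 we have 8s + 1 > 8s, so |(-9s - 12)/(8s + 1) + 9/8| = 87/(8(8s + 1)) < 87/(8·8s) = (87/64)/s.
Thus |(-9s - 12)/(8s + 1) + 9/8| < ϵ whenever s > (87/64)/ϵ.
Take N_0 = (87/64)/ϵ. If s > N_0 then |(-9s - 12)/(8s + 1) + 9/8| < (87/64)/s < ϵ.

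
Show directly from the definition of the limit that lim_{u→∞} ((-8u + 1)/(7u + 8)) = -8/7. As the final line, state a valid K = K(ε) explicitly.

Suppose ε > 0. We seek K > 0 such that u > K implies |(-8u + 1)/(7u + 8) + 8/7| < ε.
(-8u + 1)/(7u + 8) + 8/7 = (7(-8u + 1) − (-8)(7u + 8)) / (7(7u + 8)) = 71/(7(7u + 8)).
For u > 0 we have 7u + 8 > 7u, so |(-8u + 1)/(7u + 8) + 8/7| = 71/(7(7u + 8)) < 71/(7·7u) = (71/49)/u.
Thus |(-8u + 1)/(7u + 8) + 8/7| < ε whenever u > (71/49)/ε.
Take K = (71/49)/ε. If u > K then |(-8u + 1)/(7u + 8) + 8/7| < (71/49)/u < ε.

K = (71/49)/ε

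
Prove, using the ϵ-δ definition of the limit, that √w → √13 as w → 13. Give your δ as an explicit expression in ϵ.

Let ϵ > 0 be given. We want δ > 0 such that 0 < |w − 13| < δ implies |√w − √13| < ϵ.
Rationalise: √w − √13 = (w − 13)/(√w + √13), so |√w − √13| = |w − 13|/(√w + √13).
Restrict δ ≤ 13 so that |w − 13| < 13 forces w > 0, and then √w + √13 > √13.
Hence |√w − √13| < |w − 13|/√13, which is < ϵ once |w − 13| < √13·ϵ.
Take δ = min(13, √13·ϵ). If 0 < |w − 13| < δ then w > 0 and |√w − √13| < |w − 13|/√13 < ϵ.

δ = min(13, √13·ϵ)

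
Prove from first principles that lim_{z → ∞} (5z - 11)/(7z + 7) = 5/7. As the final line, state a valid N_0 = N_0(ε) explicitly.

N_0 = (16/7)/ε

Suppose ε > 0. We seek N_0 > 0 such that z > N_0 implies |(5z - 11)/(7z + 7) − (5/7)| < ε.
(5z - 11)/(7z + 7) − (5/7) = (7(5z - 11) − 5(7z + 7)) / (7(7z + 7)) = -112/(7(7z + 7)).
For z > 0 we have 7z + 7 > 7z, so |(5z - 11)/(7z + 7) − (5/7)| = 112/(7(7z + 7)) < 112/(7·7z) = (16/7)/z.
Thus |(5z - 11)/(7z + 7) − (5/7)| < ε whenever z > (16/7)/ε.
Take N_0 = (16/7)/ε. If z > N_0 then |(5z - 11)/(7z + 7) − (5/7)| < (16/7)/z < ε.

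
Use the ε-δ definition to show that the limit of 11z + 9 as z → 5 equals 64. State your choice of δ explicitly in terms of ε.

δ = ε/11

Let ε > 0 be given. We need δ > 0 so that 0 < |z − 5| < δ implies |(11z + 9) − 64| < ε.
Since (11z + 9) − 64 = 11(z − 5), we have |(11z + 9) − 64| = 11|z − 5|.
Thus it suffices that |z − 5| < ε/11.
Take δ = ε/11. If 0 < |z − 5| < δ then |(11z + 9) − 64| = 11|z − 5| < 11·(ε/11) = ε.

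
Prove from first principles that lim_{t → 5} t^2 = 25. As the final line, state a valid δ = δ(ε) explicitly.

δ = min(2, ε/12)

Fix ε > 0. We seek δ > 0 with 0 < |t − 5| < δ ⇒ |t^2 − 25| < ε.
Factor: t^2 − 25 = (t − 5)(t + 5), so |t^2 − 25| = |t − 5|·|t + 5|.
Impose δ ≤ 2 so that |t| < 7; then |t + 5| ≤ 12.
Hence |t^2 − 25| ≤ 12|t − 5|, which is < ε once |t − 5| < ε/12.
Take δ = min(2, ε/12). If 0 < |t − 5| < δ then both bounds hold and |t^2 − 25| ≤ 12|t − 5| < 12·(ε/12) = ε.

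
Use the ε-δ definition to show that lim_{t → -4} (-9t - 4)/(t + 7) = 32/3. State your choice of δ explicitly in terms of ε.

Let ε > 0. We want δ > 0 with 0 < |t + 4| < δ ⇒ |(-9t - 4)/(t + 7) − (32/3)| < ε.
Combining over a common denominator, (-9t - 4)/(t + 7) − (32/3) = [(-9t - 4)·3 − 32·(t + 7)] / [3·(t + 7)] = -59(t + 4) / (3(t + 7)).
So |(-9t - 4)/(t + 7) − (32/3)| = 59|t + 4| / (3·|t + 7|).
Restrict δ ≤ 3/2. Then |t + 4| < 3/2 gives |t + 7| = |(t + 4) + 3| ≥ 3 − 3/2 = 3/2.
Hence |(-9t - 4)/(t + 7) − (32/3)| < 59|t + 4|/(3·(3/2)) = (118/9)|t + 4|, which is < ε once |t + 4| < (9/118)ε.
Take δ = min(3/2, (9/118)ε). Then 0 < |t + 4| < δ forces both bounds, so |(-9t - 4)/(t + 7) − (32/3)| < ε.

δ = min(3/2, (9/118)ε)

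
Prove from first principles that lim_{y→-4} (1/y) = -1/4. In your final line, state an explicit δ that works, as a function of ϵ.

δ = min(2, 8ϵ)

Let ϵ > 0. We seek δ > 0 such that 0 < |y + 4| < δ implies |1/y + 1/4| < ϵ.
|1/y + 1/4| = |-4 − y|/(4·|y|) = |y + 4|/(4|y|).
Restrict δ ≤ 2. Then |y + 4| < 2 gives |y| > 2, so 4|y| > 8.
Then |1/y + 1/4| < |y + 4|/8, which is < ϵ when |y + 4| < 8ϵ.
Take δ = min(2, 8ϵ). Then 0 < |y + 4| < δ gives both |y + 4| < 2 and |y + 4| < 8ϵ, so |1/y + 1/4| < ϵ.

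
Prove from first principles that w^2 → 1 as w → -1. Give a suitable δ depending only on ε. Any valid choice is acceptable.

Let ε > 0. We seek δ > 0 with 0 < |w + 1| < δ ⇒ |w^2 − 1| < ε.
Factor: w^2 − 1 = (w + 1)(w - 1), so |w^2 − 1| = |w + 1|·|w - 1|.
Impose δ ≤ 1 so that |w| < 2; then |w - 1| ≤ 3.
Hence |w^2 − 1| ≤ 3|w + 1|, which is < ε once |w + 1| < ε/3.
Take δ = min(1, ε/3). If 0 < |w + 1| < δ then both bounds hold and |w^2 − 1| ≤ 3|w + 1| < 3·(ε/3) = ε.

δ = min(1, ε/3)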